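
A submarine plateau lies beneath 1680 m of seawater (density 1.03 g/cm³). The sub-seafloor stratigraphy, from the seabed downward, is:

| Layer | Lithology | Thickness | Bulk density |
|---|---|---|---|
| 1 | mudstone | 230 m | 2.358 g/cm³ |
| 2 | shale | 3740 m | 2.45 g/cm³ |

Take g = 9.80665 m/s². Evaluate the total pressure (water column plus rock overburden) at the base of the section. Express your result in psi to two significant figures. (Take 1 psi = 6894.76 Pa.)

seawater: 1030 kg/m³ × 9.80665 m/s² × 1680 m = 1.697×10^7 Pa = 2461 psi
mudstone: 2358 kg/m³ × 9.80665 m/s² × 230 m = 5.319×10^6 Pa = 771.4 psi
shale: 2450 kg/m³ × 9.80665 m/s² × 3740 m = 8.986×10^7 Pa = 13033 psi
Total = 2461 + 771.4 + 13033 = 16265 psi

16000 psi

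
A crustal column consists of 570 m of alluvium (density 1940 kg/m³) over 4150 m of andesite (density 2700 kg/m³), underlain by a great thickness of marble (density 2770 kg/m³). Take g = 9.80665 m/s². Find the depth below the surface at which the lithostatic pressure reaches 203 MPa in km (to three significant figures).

7.75 km

Pressure at base of upper layers: 1940×9.80665×570 + 2700×9.80665×4150 = 1.207×10^8 Pa = 120.7 MPa
Remaining pressure to be supplied by marble: 2.030×10^8 − 1.207×10^8 = 8.227×10^7 Pa
Additional depth in marble = 8.227×10^7 Pa / (2770 kg/m³ × 9.80665 m/s²) = 3028.7 m
Total depth = 4720 m + 3028.7 m = 7748.7 m
= 7.7487 km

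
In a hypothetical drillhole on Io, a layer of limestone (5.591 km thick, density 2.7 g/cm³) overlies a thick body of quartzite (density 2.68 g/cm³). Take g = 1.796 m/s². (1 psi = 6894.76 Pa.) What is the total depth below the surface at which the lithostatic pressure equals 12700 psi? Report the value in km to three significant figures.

Pressure at base of upper layers: 2700×1.796×5591 = 2.711×10^7 Pa = 3932 psi
Remaining pressure to be supplied by quartzite: 8.756×10^7 − 2.711×10^7 = 6.045×10^7 Pa
Additional depth in quartzite = 6.045×10^7 Pa / (2680 kg/m³ × 1.796 m/s²) = 12559 m
Total depth = 5591 m + 12559 m = 18150 m
= 18.150 km

18.2 km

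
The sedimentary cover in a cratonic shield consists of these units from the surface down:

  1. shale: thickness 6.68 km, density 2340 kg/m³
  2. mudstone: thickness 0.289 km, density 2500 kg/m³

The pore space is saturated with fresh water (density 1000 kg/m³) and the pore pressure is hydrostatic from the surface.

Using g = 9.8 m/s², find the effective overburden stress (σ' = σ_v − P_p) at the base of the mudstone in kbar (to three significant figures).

0.920 kbar

Overburden (lithostatic) stress σ_v:
shale: 2340 kg/m³ × 9.8 m/s² × 6680 m = 1.532×10^8 Pa = 153.2 MPa
mudstone: 2500 kg/m³ × 9.8 m/s² × 289 m = 7.080×10^6 Pa = 7.080 MPa
Total = 153.2 + 7.080 = 160.27 MPa
Pore pressure P_p = 1000 kg/m³ × 9.8 m/s² × 6969 m = 6.830×10^7 Pa = 68.30 MPa
Effective stress σ' = σ_v − P_p = 160.3 − 68.30 = 91.970 MPa = 0.91970 kbar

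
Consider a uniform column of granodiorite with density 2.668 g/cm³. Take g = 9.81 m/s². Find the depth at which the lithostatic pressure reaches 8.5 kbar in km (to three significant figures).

32.5 km

h = P/(ρg) = 8.5 kbar / (2668 kg/m³ × 9.81 m/s²) = 8.500×10^8 Pa / 26173 Pa/m = 32476 m
= 32.476 km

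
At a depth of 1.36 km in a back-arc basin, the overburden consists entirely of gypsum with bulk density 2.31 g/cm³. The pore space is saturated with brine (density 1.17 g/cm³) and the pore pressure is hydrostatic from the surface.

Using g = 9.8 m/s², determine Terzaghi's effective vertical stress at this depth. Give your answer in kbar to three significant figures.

0.152 kbar

Overburden (lithostatic) stress σ_v:
gypsum: 2310 kg/m³ × 9.8 m/s² × 1360 m = 3.079×10^7 Pa = 30.79 MPa
Pore pressure P_p = 1170 kg/m³ × 9.8 m/s² × 1360 m = 1.559×10^7 Pa = 15.59 MPa
Effective stress σ' = σ_v − P_p = 30.79 − 15.59 = 15.194 MPa = 0.15194 kbar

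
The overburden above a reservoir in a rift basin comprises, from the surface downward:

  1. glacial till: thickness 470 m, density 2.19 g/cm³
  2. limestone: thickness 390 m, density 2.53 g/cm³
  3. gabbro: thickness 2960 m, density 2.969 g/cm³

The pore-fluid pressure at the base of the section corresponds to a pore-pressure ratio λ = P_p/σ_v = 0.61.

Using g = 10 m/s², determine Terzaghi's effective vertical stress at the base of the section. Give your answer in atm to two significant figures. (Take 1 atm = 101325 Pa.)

420 atm

Overburden (lithostatic) stress σ_v:
glacial till: 2190 kg/m³ × 10 m/s² × 470 m = 1.029×10^7 Pa = 10.29 MPa
limestone: 2530 kg/m³ × 10 m/s² × 390 m = 9.867×10^6 Pa = 9.867 MPa
gabbro: 2969 kg/m³ × 10 m/s² × 2960 m = 8.788×10^7 Pa = 87.88 MPa
Total = 10.29 + 9.867 + 87.88 = 108.04 MPa
Pore pressure P_p = λ·σ_v = 0.61 × 108.0 MPa = 65.91 MPa
Effective stress σ' = σ_v − P_p = 108.0 − 65.91 = 42.137 MPa = 415.86 atm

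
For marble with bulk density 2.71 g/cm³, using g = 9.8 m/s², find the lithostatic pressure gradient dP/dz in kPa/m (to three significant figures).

dP/dz = ρg = 2710 kg/m³ × 9.8 m/s² = 26558 Pa/m
= 26558 Pa/m × (1 kPa/m / 1000.0 Pa/m) = 26.558 kPa/m

26.6 kPa/m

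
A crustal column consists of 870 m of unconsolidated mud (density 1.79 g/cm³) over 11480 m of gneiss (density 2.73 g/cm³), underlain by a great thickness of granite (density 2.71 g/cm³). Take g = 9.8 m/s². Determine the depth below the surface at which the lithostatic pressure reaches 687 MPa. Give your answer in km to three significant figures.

26.1 km

Pressure at base of upper layers: 1790×9.8×870 + 2730×9.8×11480 = 3.224×10^8 Pa = 322.4 MPa
Remaining pressure to be supplied by granite: 6.870×10^8 − 3.224×10^8 = 3.646×10^8 Pa
Additional depth in granite = 3.646×10^8 Pa / (2710 kg/m³ × 9.8 m/s²) = 13729 m
Total depth = 12350 m + 13729 m = 26079 m
= 26.079 km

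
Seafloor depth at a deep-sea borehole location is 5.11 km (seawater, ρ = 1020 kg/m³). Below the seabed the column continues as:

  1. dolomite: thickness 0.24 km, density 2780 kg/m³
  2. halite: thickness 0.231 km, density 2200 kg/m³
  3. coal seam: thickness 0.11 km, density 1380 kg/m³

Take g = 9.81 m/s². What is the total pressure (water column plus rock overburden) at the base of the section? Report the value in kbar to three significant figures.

0.642 kbar

seawater: 1020 kg/m³ × 9.81 m/s² × 5110 m = 5.113×10^7 Pa = 0.5113 kbar
dolomite: 2780 kg/m³ × 9.81 m/s² × 240 m = 6.545×10^6 Pa = 0.06545 kbar
halite: 2200 kg/m³ × 9.81 m/s² × 231 m = 4.985×10^6 Pa = 0.04985 kbar
coal seam: 1380 kg/m³ × 9.81 m/s² × 110 m = 1.489×10^6 Pa = 0.01489 kbar
Total = 0.5113 + 0.06545 + 0.04985 + 0.01489 = 0.64152 kbar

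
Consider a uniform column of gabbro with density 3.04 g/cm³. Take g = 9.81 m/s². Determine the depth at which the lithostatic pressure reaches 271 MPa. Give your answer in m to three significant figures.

9090 m

h = P/(ρg) = 271 MPa / (3040 kg/m³ × 9.81 m/s²) = 2.710×10^8 Pa / 29822 Pa/m = 9087.1 m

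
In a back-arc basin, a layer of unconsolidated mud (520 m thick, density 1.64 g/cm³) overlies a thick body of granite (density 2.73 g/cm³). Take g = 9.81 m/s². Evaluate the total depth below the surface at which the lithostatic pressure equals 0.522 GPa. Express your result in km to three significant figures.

19.7 km

Pressure at base of upper layers: 1640×9.81×520 = 8.366×10^6 Pa = 8.366×10^-3 GPa
Remaining pressure to be supplied by granite: 5.220×10^8 − 8.366×10^6 = 5.136×10^8 Pa
Additional depth in granite = 5.136×10^8 Pa / (2730 kg/m³ × 9.81 m/s²) = 19179 m
Total depth = 520 m + 19179 m = 19699 m
= 19.699 km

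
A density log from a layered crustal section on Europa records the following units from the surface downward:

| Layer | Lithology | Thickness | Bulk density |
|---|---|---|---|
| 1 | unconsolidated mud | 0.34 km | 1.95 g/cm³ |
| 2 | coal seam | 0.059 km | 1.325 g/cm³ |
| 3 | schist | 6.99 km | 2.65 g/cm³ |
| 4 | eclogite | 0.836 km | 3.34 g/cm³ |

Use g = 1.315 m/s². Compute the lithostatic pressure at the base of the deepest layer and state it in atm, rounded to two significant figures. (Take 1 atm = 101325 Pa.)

290 atm

unconsolidated mud: 1950 kg/m³ × 1.315 m/s² × 340 m = 8.718×10^5 Pa = 8.604 atm
coal seam: 1325 kg/m³ × 1.315 m/s² × 59 m = 1.028×10^5 Pa = 1.015 atm
schist: 2650 kg/m³ × 1.315 m/s² × 6990 m = 2.436×10^7 Pa = 240.4 atm
eclogite: 3340 kg/m³ × 1.315 m/s² × 836 m = 3.672×10^6 Pa = 36.24 atm
Total = 8.604 + 1.015 + 240.4 + 36.24 = 286.26 atm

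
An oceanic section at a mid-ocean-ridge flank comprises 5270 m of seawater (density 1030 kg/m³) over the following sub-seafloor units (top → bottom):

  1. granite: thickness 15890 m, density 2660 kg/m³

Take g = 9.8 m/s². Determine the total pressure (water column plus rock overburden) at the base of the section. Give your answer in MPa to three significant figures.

seawater: 1030 kg/m³ × 9.8 m/s² × 5270 m = 5.320×10^7 Pa = 53.20 MPa
granite: 2660 kg/m³ × 9.8 m/s² × 15890 m = 4.142×10^8 Pa = 414.2 MPa
Total = 53.20 + 414.2 = 467.42 MPa

467 MPa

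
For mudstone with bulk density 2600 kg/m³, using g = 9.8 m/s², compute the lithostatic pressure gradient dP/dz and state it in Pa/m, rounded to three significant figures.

dP/dz = ρg = 2600 kg/m³ × 9.8 m/s² = 25480 Pa/m

25500 Pa/m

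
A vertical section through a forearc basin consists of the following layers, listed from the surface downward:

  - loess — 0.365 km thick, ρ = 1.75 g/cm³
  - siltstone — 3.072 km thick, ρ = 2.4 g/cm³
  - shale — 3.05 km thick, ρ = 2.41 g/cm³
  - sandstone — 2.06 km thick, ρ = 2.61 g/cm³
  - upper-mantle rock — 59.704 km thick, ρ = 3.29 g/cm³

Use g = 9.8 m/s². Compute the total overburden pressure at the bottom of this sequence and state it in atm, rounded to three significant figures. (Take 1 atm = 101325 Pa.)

21000 atm

loess: 1750 kg/m³ × 9.8 m/s² × 365 m = 6.260×10^6 Pa = 61.78 atm
siltstone: 2400 kg/m³ × 9.8 m/s² × 3072 m = 7.225×10^7 Pa = 713.1 atm
shale: 2410 kg/m³ × 9.8 m/s² × 3050 m = 7.203×10^7 Pa = 710.9 atm
sandstone: 2610 kg/m³ × 9.8 m/s² × 2060 m = 5.269×10^7 Pa = 520.0 atm
upper-mantle rock: 3290 kg/m³ × 9.8 m/s² × 59704 m = 1.925×10^9 Pa = 18998 atm
Total = 61.78 + 713.1 + 710.9 + 520.0 + 18998 = 21004 atm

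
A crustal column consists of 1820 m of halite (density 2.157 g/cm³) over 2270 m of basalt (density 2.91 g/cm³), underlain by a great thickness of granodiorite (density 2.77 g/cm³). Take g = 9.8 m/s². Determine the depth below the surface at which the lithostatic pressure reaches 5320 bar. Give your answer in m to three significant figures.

Pressure at base of upper layers: 2157×9.8×1820 + 2910×9.8×2270 = 1.032×10^8 Pa = 1032 bar
Remaining pressure to be supplied by granodiorite: 5.320×10^8 − 1.032×10^8 = 4.288×10^8 Pa
Additional depth in granodiorite = 4.288×10^8 Pa / (2770 kg/m³ × 9.8 m/s²) = 15796 m
Total depth = 4090 m + 15796 m = 19886 m

19900 m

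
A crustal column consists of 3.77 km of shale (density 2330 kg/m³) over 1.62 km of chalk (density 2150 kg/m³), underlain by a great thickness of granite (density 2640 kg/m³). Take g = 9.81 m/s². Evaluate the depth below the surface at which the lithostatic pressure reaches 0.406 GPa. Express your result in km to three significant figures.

16.4 km

Pressure at base of upper layers: 2330×9.81×3770 + 2150×9.81×1620 = 1.203×10^8 Pa = 0.1203 GPa
Remaining pressure to be supplied by granite: 4.060×10^8 − 1.203×10^8 = 2.857×10^8 Pa
Additional depth in granite = 2.857×10^8 Pa / (2640 kg/m³ × 9.81 m/s²) = 11030 m
Total depth = 5390 m + 11030 m = 16420 m
= 16.420 km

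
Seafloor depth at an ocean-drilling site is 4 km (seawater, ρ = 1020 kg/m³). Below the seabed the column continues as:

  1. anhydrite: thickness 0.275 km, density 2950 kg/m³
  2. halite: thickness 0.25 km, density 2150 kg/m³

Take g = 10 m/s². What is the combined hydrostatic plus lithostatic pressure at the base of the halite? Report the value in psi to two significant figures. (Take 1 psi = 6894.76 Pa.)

7900 psi

seawater: 1020 kg/m³ × 10 m/s² × 4000 m = 4.080×10^7 Pa = 5918 psi
anhydrite: 2950 kg/m³ × 10 m/s² × 275 m = 8.113×10^6 Pa = 1177 psi
halite: 2150 kg/m³ × 10 m/s² × 250 m = 5.375×10^6 Pa = 779.6 psi
Total = 5918 + 1177 + 779.6 = 7873.7 psi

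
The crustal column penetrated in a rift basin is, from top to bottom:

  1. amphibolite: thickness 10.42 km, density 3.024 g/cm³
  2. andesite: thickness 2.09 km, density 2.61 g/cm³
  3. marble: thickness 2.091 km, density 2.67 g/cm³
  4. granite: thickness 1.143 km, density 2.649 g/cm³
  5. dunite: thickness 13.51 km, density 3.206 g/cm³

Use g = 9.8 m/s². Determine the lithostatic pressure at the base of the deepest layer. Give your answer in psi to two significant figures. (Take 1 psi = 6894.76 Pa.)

130000 psi

amphibolite: 3024 kg/m³ × 9.8 m/s² × 10420 m = 3.088×10^8 Pa = 44787 psi
andesite: 2610 kg/m³ × 9.8 m/s² × 2090 m = 5.346×10^7 Pa = 7753 psi
marble: 2670 kg/m³ × 9.8 m/s² × 2091 m = 5.471×10^7 Pa = 7935 psi
granite: 2649 kg/m³ × 9.8 m/s² × 1143 m = 2.967×10^7 Pa = 4304 psi
dunite: 3206 kg/m³ × 9.8 m/s² × 13510 m = 4.245×10^8 Pa = 61564 psi
Total = 44787 + 7753 + 7935 + 4304 + 61564 = 1.2634×10^5 psi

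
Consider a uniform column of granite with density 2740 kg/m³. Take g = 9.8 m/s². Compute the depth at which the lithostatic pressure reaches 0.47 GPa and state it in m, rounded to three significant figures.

17500 m

h = P/(ρg) = 0.47 GPa / (2740 kg/m³ × 9.8 m/s²) = 4.700×10^8 Pa / 26852 Pa/m = 17503 m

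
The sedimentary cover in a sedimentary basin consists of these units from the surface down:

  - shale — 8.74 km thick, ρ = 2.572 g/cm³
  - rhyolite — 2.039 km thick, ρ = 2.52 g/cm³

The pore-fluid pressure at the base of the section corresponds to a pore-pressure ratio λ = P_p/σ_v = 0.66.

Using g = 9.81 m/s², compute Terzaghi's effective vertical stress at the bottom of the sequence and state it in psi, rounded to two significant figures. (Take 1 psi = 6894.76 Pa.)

13000 psi

Overburden (lithostatic) stress σ_v:
shale: 2572 kg/m³ × 9.81 m/s² × 8740 m = 2.205×10^8 Pa = 220.5 MPa
rhyolite: 2520 kg/m³ × 9.81 m/s² × 2039 m = 5.041×10^7 Pa = 50.41 MPa
Total = 220.5 + 50.41 = 270.93 MPa
Pore pressure P_p = λ·σ_v = 0.66 × 270.9 MPa = 178.8 MPa
Effective stress σ' = σ_v − P_p = 270.9 − 178.8 = 92.116 MPa = 13360 psi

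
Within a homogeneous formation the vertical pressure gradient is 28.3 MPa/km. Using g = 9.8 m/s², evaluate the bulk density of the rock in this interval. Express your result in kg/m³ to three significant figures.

ρ = (dP/dz)/g = 28.3 MPa/km / 9.8 m/s² = 28300 Pa/m / 9.8 m/s² = 2887.8 kg/m³

2890 kg/m³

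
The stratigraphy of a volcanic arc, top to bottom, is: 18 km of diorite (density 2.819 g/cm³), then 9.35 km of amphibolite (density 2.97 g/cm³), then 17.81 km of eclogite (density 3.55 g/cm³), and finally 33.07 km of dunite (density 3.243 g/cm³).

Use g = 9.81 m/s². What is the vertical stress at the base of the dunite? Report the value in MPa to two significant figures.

2400 MPa

diorite: 2819 kg/m³ × 9.81 m/s² × 18000 m = 4.978×10^8 Pa = 497.8 MPa
amphibolite: 2970 kg/m³ × 9.81 m/s² × 9350 m = 2.724×10^8 Pa = 272.4 MPa
eclogite: 3550 kg/m³ × 9.81 m/s² × 17810 m = 6.202×10^8 Pa = 620.2 MPa
dunite: 3243 kg/m³ × 9.81 m/s² × 33070 m = 1.052×10^9 Pa = 1052 MPa
Total = 497.8 + 272.4 + 620.2 + 1052 = 2442.5 MPa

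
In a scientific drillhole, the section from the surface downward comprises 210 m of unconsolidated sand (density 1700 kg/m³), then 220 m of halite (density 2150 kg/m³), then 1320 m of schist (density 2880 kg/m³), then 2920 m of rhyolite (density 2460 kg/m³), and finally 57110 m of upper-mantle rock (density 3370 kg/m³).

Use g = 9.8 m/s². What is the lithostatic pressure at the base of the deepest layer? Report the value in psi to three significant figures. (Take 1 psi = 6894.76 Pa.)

290000 psi

unconsolidated sand: 1700 kg/m³ × 9.8 m/s² × 210 m = 3.499×10^6 Pa = 507.4 psi
halite: 2150 kg/m³ × 9.8 m/s² × 220 m = 4.635×10^6 Pa = 672.3 psi
schist: 2880 kg/m³ × 9.8 m/s² × 1320 m = 3.726×10^7 Pa = 5403 psi
rhyolite: 2460 kg/m³ × 9.8 m/s² × 2920 m = 7.040×10^7 Pa = 10210 psi
upper-mantle rock: 3370 kg/m³ × 9.8 m/s² × 57110 m = 1.886×10^9 Pa = 2.736×10^5 psi
Total = 507.4 + 672.3 + 5403 + 10210 + 2.736×10^5 = 2.9035×10^5 psi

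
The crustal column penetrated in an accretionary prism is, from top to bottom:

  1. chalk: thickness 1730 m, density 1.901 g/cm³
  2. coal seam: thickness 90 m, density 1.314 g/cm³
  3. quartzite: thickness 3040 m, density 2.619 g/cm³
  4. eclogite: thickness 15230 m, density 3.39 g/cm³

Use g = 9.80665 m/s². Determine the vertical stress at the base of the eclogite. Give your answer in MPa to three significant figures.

chalk: 1901 kg/m³ × 9.80665 m/s² × 1730 m = 3.225×10^7 Pa = 32.25 MPa
coal seam: 1314 kg/m³ × 9.80665 m/s² × 90 m = 1.160×10^6 Pa = 1.160 MPa
quartzite: 2619 kg/m³ × 9.80665 m/s² × 3040 m = 7.808×10^7 Pa = 78.08 MPa
eclogite: 3390 kg/m³ × 9.80665 m/s² × 15230 m = 5.063×10^8 Pa = 506.3 MPa
Total = 32.25 + 1.160 + 78.08 + 506.3 = 617.80 MPa

618 MPa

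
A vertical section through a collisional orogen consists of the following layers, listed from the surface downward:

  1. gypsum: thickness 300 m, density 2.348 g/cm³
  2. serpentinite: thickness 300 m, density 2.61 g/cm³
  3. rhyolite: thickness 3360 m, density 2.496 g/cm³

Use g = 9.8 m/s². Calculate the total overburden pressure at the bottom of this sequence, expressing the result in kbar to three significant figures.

gypsum: 2348 kg/m³ × 9.8 m/s² × 300 m = 6.903×10^6 Pa = 0.06903 kbar
serpentinite: 2610 kg/m³ × 9.8 m/s² × 300 m = 7.673×10^6 Pa = 0.07673 kbar
rhyolite: 2496 kg/m³ × 9.8 m/s² × 3360 m = 8.219×10^7 Pa = 0.8219 kbar
Total = 0.06903 + 0.07673 + 0.8219 = 0.96765 kbar

0.968 kbar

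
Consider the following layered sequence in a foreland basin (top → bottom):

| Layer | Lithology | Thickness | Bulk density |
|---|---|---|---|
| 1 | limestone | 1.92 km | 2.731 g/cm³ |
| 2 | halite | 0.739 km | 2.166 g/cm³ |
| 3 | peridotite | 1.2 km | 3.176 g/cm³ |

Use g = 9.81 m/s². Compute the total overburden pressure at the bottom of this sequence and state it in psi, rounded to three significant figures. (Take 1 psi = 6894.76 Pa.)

15200 psi

limestone: 2731 kg/m³ × 9.81 m/s² × 1920 m = 5.144×10^7 Pa = 7461 psi
halite: 2166 kg/m³ × 9.81 m/s² × 739 m = 1.570×10^7 Pa = 2277 psi
peridotite: 3176 kg/m³ × 9.81 m/s² × 1200 m = 3.739×10^7 Pa = 5423 psi
Total = 7461 + 2277 + 5423 = 15161 psi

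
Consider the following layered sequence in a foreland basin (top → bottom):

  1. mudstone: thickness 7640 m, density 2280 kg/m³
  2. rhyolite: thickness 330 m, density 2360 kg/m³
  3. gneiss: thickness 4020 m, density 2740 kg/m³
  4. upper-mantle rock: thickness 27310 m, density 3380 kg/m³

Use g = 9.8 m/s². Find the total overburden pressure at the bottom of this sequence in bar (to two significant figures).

mudstone: 2280 kg/m³ × 9.8 m/s² × 7640 m = 1.707×10^8 Pa = 1707 bar
rhyolite: 2360 kg/m³ × 9.8 m/s² × 330 m = 7.632×10^6 Pa = 76.32 bar
gneiss: 2740 kg/m³ × 9.8 m/s² × 4020 m = 1.079×10^8 Pa = 1079 bar
upper-mantle rock: 3380 kg/m³ × 9.8 m/s² × 27310 m = 9.046×10^8 Pa = 9046 bar
Total = 1707 + 76.32 + 1079 + 9046 = 11909 bar

12000 bar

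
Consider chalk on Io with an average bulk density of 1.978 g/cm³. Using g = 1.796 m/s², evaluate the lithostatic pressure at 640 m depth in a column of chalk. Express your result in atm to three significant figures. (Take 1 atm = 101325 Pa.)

chalk: 1978 kg/m³ × 1.796 m/s² × 640 m = 2.274×10^6 Pa = 22.44 atm

22.4 atm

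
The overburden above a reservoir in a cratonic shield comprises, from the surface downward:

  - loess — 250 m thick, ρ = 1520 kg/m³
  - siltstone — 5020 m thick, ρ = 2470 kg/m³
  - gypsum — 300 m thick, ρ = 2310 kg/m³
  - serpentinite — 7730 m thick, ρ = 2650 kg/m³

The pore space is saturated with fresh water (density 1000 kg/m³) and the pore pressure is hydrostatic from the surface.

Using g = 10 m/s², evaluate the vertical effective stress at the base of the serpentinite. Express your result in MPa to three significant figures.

207 MPa

Overburden (lithostatic) stress σ_v:
loess: 1520 kg/m³ × 10 m/s² × 250 m = 3.800×10^6 Pa = 3.800 MPa
siltstone: 2470 kg/m³ × 10 m/s² × 5020 m = 1.240×10^8 Pa = 124.0 MPa
gypsum: 2310 kg/m³ × 10 m/s² × 300 m = 6.930×10^6 Pa = 6.930 MPa
serpentinite: 2650 kg/m³ × 10 m/s² × 7730 m = 2.048×10^8 Pa = 204.8 MPa
Total = 3.800 + 124.0 + 6.930 + 204.8 = 339.57 MPa
Pore pressure P_p = 1000 kg/m³ × 10 m/s² × 13300 m = 1.330×10^8 Pa = 133.0 MPa
Effective stress σ' = σ_v − P_p = 339.6 − 133.0 = 206.57 MPa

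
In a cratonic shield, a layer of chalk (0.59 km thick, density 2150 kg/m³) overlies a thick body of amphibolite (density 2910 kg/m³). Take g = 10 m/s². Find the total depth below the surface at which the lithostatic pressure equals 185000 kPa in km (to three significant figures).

6.51 km

Pressure at base of upper layers: 2150×10×590 = 1.268×10^7 Pa = 12685 kPa
Remaining pressure to be supplied by amphibolite: 1.850×10^8 − 1.268×10^7 = 1.723×10^8 Pa
Additional depth in amphibolite = 1.723×10^8 Pa / (2910 kg/m³ × 10 m/s²) = 5921.5 m
Total depth = 590 m + 5921.5 m = 6511.5 m
= 6.5115 km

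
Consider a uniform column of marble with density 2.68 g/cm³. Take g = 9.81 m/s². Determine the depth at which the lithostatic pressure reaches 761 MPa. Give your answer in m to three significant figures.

28900 m

h = P/(ρg) = 761 MPa / (2680 kg/m³ × 9.81 m/s²) = 7.610×10^8 Pa / 26291 Pa/m = 28945 m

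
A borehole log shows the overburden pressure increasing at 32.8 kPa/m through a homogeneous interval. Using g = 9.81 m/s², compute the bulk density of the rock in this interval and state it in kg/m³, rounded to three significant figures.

ρ = (dP/dz)/g = 32.8 kPa/m / 9.81 m/s² = 32800 Pa/m / 9.81 m/s² = 3343.5 kg/m³

3340 kg/m³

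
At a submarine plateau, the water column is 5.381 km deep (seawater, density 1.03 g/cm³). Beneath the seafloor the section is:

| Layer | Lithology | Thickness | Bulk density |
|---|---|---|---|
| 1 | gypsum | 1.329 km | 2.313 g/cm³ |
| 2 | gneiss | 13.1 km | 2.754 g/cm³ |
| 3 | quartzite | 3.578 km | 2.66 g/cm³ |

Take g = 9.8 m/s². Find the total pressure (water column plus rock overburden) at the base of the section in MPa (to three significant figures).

531 MPa

seawater: 1030 kg/m³ × 9.8 m/s² × 5381 m = 5.432×10^7 Pa = 54.32 MPa
gypsum: 2313 kg/m³ × 9.8 m/s² × 1329 m = 3.012×10^7 Pa = 30.12 MPa
gneiss: 2754 kg/m³ × 9.8 m/s² × 13100 m = 3.536×10^8 Pa = 353.6 MPa
quartzite: 2660 kg/m³ × 9.8 m/s² × 3578 m = 9.327×10^7 Pa = 93.27 MPa
Total = 54.32 + 30.12 + 353.6 + 93.27 = 531.27 MPa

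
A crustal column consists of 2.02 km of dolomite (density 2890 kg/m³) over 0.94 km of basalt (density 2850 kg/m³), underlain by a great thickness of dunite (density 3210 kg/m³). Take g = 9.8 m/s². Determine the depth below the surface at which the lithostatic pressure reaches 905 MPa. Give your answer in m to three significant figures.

Pressure at base of upper layers: 2890×9.8×2020 + 2850×9.8×940 = 8.346×10^7 Pa = 83.46 MPa
Remaining pressure to be supplied by dunite: 9.050×10^8 − 8.346×10^7 = 8.215×10^8 Pa
Additional depth in dunite = 8.215×10^8 Pa / (3210 kg/m³ × 9.8 m/s²) = 26115 m
Total depth = 2960 m + 26115 m = 29075 m

29100 m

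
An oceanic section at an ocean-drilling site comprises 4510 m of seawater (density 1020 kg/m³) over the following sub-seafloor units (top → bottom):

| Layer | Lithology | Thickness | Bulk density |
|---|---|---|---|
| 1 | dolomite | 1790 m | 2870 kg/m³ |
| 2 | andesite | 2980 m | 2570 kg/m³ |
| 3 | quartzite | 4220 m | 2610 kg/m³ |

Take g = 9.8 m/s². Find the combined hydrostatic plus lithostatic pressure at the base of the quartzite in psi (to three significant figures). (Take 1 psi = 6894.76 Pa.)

seawater: 1020 kg/m³ × 9.8 m/s² × 4510 m = 4.508×10^7 Pa = 6539 psi
dolomite: 2870 kg/m³ × 9.8 m/s² × 1790 m = 5.035×10^7 Pa = 7302 psi
andesite: 2570 kg/m³ × 9.8 m/s² × 2980 m = 7.505×10^7 Pa = 10886 psi
quartzite: 2610 kg/m³ × 9.8 m/s² × 4220 m = 1.079×10^8 Pa = 15655 psi
Total = 6539 + 7302 + 10886 + 15655 = 40382 psi

40400 psi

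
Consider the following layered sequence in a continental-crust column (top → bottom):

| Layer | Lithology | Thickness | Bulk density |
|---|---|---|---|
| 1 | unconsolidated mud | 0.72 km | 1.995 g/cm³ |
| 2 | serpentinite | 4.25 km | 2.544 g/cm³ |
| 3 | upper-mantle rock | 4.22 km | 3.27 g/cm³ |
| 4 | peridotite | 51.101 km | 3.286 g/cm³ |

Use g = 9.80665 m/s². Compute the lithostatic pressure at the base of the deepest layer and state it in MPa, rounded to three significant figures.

unconsolidated mud: 1995 kg/m³ × 9.80665 m/s² × 720 m = 1.409×10^7 Pa = 14.09 MPa
serpentinite: 2544 kg/m³ × 9.80665 m/s² × 4250 m = 1.060×10^8 Pa = 106.0 MPa
upper-mantle rock: 3270 kg/m³ × 9.80665 m/s² × 4220 m = 1.353×10^8 Pa = 135.3 MPa
peridotite: 3286 kg/m³ × 9.80665 m/s² × 51101 m = 1.647×10^9 Pa = 1647 MPa
Total = 14.09 + 106.0 + 135.3 + 1647 = 1902.2 MPa

1900 MPa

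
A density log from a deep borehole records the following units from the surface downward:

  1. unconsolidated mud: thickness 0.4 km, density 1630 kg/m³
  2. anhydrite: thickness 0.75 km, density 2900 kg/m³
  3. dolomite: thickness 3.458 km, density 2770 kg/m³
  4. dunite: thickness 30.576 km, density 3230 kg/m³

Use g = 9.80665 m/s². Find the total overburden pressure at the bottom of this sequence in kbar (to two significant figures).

unconsolidated mud: 1630 kg/m³ × 9.80665 m/s² × 400 m = 6.394×10^6 Pa = 0.06394 kbar
anhydrite: 2900 kg/m³ × 9.80665 m/s² × 750 m = 2.133×10^7 Pa = 0.2133 kbar
dolomite: 2770 kg/m³ × 9.80665 m/s² × 3458 m = 9.393×10^7 Pa = 0.9393 kbar
dunite: 3230 kg/m³ × 9.80665 m/s² × 30576 m = 9.685×10^8 Pa = 9.685 kbar
Total = 0.06394 + 0.2133 + 0.9393 + 9.685 = 10.902 kbar

11 kbar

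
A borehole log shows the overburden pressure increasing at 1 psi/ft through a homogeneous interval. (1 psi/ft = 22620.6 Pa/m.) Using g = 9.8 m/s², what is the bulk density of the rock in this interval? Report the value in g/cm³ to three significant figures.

ρ = (dP/dz)/g = 1 psi/ft / 9.8 m/s² = 22621 Pa/m / 9.8 m/s² = 2308.2 kg/m³
= 2.308 g/cm³

2.31 g/cm³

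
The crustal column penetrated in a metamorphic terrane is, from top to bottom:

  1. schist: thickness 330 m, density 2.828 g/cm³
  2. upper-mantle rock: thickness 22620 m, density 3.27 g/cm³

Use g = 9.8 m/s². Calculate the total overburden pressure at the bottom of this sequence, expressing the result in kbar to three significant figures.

schist: 2828 kg/m³ × 9.8 m/s² × 330 m = 9.146×10^6 Pa = 0.09146 kbar
upper-mantle rock: 3270 kg/m³ × 9.8 m/s² × 22620 m = 7.249×10^8 Pa = 7.249 kbar
Total = 0.09146 + 7.249 = 7.3403 kbar

7.34 kbar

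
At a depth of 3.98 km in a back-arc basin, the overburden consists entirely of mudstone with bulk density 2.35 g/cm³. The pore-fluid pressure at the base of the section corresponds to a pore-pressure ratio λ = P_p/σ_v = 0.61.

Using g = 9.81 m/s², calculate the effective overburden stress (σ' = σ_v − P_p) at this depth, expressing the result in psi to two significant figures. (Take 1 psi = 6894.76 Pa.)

5200 psi

Overburden (lithostatic) stress σ_v:
mudstone: 2350 kg/m³ × 9.81 m/s² × 3980 m = 9.175×10^7 Pa = 91.75 MPa
Pore pressure P_p = λ·σ_v = 0.61 × 91.75 MPa = 55.97 MPa
Effective stress σ' = σ_v − P_p = 91.75 − 55.97 = 35.784 MPa = 5190.0 psi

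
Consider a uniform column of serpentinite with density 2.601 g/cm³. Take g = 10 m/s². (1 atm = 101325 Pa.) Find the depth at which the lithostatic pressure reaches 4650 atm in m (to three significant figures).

h = P/(ρg) = 4650 atm / (2601 kg/m³ × 10 m/s²) = 4.712×10^8 Pa / 26010 Pa/m = 18115 m

18100 m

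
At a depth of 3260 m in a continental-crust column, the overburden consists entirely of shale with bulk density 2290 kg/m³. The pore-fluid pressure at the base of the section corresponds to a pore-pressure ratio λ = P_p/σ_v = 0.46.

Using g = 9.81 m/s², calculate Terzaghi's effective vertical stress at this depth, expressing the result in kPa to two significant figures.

40000 kPa

Overburden (lithostatic) stress σ_v:
shale: 2290 kg/m³ × 9.81 m/s² × 3260 m = 7.324×10^7 Pa = 73.24 MPa
Pore pressure P_p = λ·σ_v = 0.46 × 73.24 MPa = 33.69 MPa
Effective stress σ' = σ_v − P_p = 73.24 − 33.69 = 39.547 MPa = 39547 kPa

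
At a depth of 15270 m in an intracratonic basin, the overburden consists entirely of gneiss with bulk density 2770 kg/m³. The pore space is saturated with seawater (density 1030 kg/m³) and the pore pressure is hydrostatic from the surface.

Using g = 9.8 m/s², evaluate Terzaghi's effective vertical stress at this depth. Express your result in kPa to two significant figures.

260000 kPa

Overburden (lithostatic) stress σ_v:
gneiss: 2770 kg/m³ × 9.8 m/s² × 15270 m = 4.145×10^8 Pa = 414.5 MPa
Pore pressure P_p = 1030 kg/m³ × 9.8 m/s² × 15270 m = 1.541×10^8 Pa = 154.1 MPa
Effective stress σ' = σ_v − P_p = 414.5 − 154.1 = 260.38 MPa = 2.6038×10^5 kPa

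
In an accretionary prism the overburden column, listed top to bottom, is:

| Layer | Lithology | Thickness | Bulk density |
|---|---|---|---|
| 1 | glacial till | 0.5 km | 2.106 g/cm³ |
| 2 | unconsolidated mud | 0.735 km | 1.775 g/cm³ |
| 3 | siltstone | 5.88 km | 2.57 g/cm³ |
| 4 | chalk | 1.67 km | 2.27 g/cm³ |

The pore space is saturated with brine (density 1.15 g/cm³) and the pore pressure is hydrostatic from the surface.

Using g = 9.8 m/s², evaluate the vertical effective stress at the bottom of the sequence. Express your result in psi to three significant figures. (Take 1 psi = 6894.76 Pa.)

Overburden (lithostatic) stress σ_v:
glacial till: 2106 kg/m³ × 9.8 m/s² × 500 m = 1.032×10^7 Pa = 10.32 MPa
unconsolidated mud: 1775 kg/m³ × 9.8 m/s² × 735 m = 1.279×10^7 Pa = 12.79 MPa
siltstone: 2570 kg/m³ × 9.8 m/s² × 5880 m = 1.481×10^8 Pa = 148.1 MPa
chalk: 2270 kg/m³ × 9.8 m/s² × 1670 m = 3.715×10^7 Pa = 37.15 MPa
Total = 10.32 + 12.79 + 148.1 + 37.15 = 208.35 MPa
Pore pressure P_p = 1150 kg/m³ × 9.8 m/s² × 8785 m = 9.901×10^7 Pa = 99.01 MPa
Effective stress σ' = σ_v − P_p = 208.3 − 99.01 = 109.34 MPa = 15859 psi

15900 psi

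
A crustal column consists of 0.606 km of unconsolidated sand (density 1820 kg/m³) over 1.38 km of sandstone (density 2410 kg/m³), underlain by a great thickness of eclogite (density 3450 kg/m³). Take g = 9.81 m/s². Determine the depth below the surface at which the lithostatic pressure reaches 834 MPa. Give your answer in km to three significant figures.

25.3 km

Pressure at base of upper layers: 1820×9.81×606 + 2410×9.81×1380 = 4.345×10^7 Pa = 43.45 MPa
Remaining pressure to be supplied by eclogite: 8.340×10^8 − 4.345×10^7 = 7.906×10^8 Pa
Additional depth in eclogite = 7.906×10^8 Pa / (3450 kg/m³ × 9.81 m/s²) = 23358 m
Total depth = 1986 m + 23358 m = 25344 m
= 25.344 km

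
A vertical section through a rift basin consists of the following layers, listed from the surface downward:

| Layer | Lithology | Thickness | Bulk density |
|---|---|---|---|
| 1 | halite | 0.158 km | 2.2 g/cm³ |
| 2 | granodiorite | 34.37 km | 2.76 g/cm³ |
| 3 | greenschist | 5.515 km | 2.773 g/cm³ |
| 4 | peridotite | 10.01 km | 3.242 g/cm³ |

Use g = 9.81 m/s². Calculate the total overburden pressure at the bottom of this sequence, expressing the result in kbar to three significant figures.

halite: 2200 kg/m³ × 9.81 m/s² × 158 m = 3.410×10^6 Pa = 0.03410 kbar
granodiorite: 2760 kg/m³ × 9.81 m/s² × 34370 m = 9.306×10^8 Pa = 9.306 kbar
greenschist: 2773 kg/m³ × 9.81 m/s² × 5515 m = 1.500×10^8 Pa = 1.500 kbar
peridotite: 3242 kg/m³ × 9.81 m/s² × 10010 m = 3.184×10^8 Pa = 3.184 kbar
Total = 0.03410 + 9.306 + 1.500 + 3.184 = 14.024 kbar

14.0 kbar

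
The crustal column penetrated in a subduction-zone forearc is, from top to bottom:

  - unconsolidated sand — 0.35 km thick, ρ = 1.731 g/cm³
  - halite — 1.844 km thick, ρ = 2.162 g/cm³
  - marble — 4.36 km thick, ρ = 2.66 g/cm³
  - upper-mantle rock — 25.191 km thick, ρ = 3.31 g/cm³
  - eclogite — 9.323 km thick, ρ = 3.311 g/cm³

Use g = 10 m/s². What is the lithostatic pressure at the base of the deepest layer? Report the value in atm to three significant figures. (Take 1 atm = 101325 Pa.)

unconsolidated sand: 1731 kg/m³ × 10 m/s² × 350 m = 6.059×10^6 Pa = 59.79 atm
halite: 2162 kg/m³ × 10 m/s² × 1844 m = 3.987×10^7 Pa = 393.5 atm
marble: 2660 kg/m³ × 10 m/s² × 4360 m = 1.160×10^8 Pa = 1145 atm
upper-mantle rock: 3310 kg/m³ × 10 m/s² × 25191 m = 8.338×10^8 Pa = 8229 atm
eclogite: 3311 kg/m³ × 10 m/s² × 9323 m = 3.087×10^8 Pa = 3046 atm
Total = 59.79 + 393.5 + 1145 + 8229 + 3046 = 12874 atm

12900 atm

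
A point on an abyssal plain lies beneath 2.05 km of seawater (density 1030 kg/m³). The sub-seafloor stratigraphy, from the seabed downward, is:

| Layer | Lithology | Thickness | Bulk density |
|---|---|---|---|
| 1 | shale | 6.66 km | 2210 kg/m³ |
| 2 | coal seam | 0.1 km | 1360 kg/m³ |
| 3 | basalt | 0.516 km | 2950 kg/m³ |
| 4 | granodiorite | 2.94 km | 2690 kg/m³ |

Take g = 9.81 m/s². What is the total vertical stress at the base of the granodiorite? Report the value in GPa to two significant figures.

seawater: 1030 kg/m³ × 9.81 m/s² × 2050 m = 2.071×10^7 Pa = 0.02071 GPa
shale: 2210 kg/m³ × 9.81 m/s² × 6660 m = 1.444×10^8 Pa = 0.1444 GPa
coal seam: 1360 kg/m³ × 9.81 m/s² × 100 m = 1.334×10^6 Pa = 1.334×10^-3 GPa
basalt: 2950 kg/m³ × 9.81 m/s² × 516 m = 1.493×10^7 Pa = 0.01493 GPa
granodiorite: 2690 kg/m³ × 9.81 m/s² × 2940 m = 7.758×10^7 Pa = 0.07758 GPa
Total = 0.02071 + 0.1444 + 1.334×10^-3 + 0.01493 + 0.07758 = 0.25895 GPa

0.26 GPa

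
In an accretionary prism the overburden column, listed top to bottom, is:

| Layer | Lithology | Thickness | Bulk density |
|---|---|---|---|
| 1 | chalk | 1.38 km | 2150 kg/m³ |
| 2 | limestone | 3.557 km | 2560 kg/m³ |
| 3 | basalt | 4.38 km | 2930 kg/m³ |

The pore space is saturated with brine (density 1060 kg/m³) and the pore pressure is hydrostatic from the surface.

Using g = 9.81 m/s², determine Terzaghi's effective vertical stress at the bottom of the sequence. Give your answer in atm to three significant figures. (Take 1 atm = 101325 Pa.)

Overburden (lithostatic) stress σ_v:
chalk: 2150 kg/m³ × 9.81 m/s² × 1380 m = 2.911×10^7 Pa = 29.11 MPa
limestone: 2560 kg/m³ × 9.81 m/s² × 3557 m = 8.933×10^7 Pa = 89.33 MPa
basalt: 2930 kg/m³ × 9.81 m/s² × 4380 m = 1.259×10^8 Pa = 125.9 MPa
Total = 29.11 + 89.33 + 125.9 = 244.33 MPa
Pore pressure P_p = 1060 kg/m³ × 9.81 m/s² × 9317 m = 9.688×10^7 Pa = 96.88 MPa
Effective stress σ' = σ_v − P_p = 244.3 − 96.88 = 147.45 MPa = 1455.2 atm

1460 atm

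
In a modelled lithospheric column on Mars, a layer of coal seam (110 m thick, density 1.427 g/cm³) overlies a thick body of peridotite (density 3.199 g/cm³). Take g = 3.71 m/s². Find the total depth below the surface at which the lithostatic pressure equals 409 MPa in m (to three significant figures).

Pressure at base of upper layers: 1427×3.71×110 = 5.824×10^5 Pa = 0.5824 MPa
Remaining pressure to be supplied by peridotite: 4.090×10^8 − 5.824×10^5 = 4.084×10^8 Pa
Additional depth in peridotite = 4.084×10^8 Pa / (3199 kg/m³ × 3.71 m/s²) = 34413 m
Total depth = 110 m + 34413 m = 34523 m

34500 m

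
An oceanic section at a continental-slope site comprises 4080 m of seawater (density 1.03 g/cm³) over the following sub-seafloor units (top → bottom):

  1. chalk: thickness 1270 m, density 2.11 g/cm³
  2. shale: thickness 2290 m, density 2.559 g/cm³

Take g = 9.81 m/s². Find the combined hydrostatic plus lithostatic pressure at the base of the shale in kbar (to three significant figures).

seawater: 1030 kg/m³ × 9.81 m/s² × 4080 m = 4.123×10^7 Pa = 0.4123 kbar
chalk: 2110 kg/m³ × 9.81 m/s² × 1270 m = 2.629×10^7 Pa = 0.2629 kbar
shale: 2559 kg/m³ × 9.81 m/s² × 2290 m = 5.749×10^7 Pa = 0.5749 kbar
Total = 0.4123 + 0.2629 + 0.5749 = 1.2500 kbar

1.25 kbar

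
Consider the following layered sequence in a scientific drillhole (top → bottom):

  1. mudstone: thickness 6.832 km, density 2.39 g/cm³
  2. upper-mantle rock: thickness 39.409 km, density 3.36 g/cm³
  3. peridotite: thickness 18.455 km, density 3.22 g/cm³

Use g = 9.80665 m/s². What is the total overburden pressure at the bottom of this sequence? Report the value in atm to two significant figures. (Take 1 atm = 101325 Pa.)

mudstone: 2390 kg/m³ × 9.80665 m/s² × 6832 m = 1.601×10^8 Pa = 1580 atm
upper-mantle rock: 3360 kg/m³ × 9.80665 m/s² × 39409 m = 1.299×10^9 Pa = 12816 atm
peridotite: 3220 kg/m³ × 9.80665 m/s² × 18455 m = 5.828×10^8 Pa = 5751 atm
Total = 1580 + 12816 + 5751 = 20147 atm

20000 atm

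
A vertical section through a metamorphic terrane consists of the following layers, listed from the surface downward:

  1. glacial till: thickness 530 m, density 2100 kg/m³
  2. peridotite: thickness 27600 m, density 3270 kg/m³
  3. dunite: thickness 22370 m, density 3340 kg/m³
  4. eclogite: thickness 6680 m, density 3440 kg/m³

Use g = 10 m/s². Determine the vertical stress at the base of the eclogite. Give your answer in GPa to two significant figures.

glacial till: 2100 kg/m³ × 10 m/s² × 530 m = 1.113×10^7 Pa = 0.01113 GPa
peridotite: 3270 kg/m³ × 10 m/s² × 27600 m = 9.025×10^8 Pa = 0.9025 GPa
dunite: 3340 kg/m³ × 10 m/s² × 22370 m = 7.472×10^8 Pa = 0.7472 GPa
eclogite: 3440 kg/m³ × 10 m/s² × 6680 m = 2.298×10^8 Pa = 0.2298 GPa
Total = 0.01113 + 0.9025 + 0.7472 + 0.2298 = 1.8906 GPa

1.9 GPa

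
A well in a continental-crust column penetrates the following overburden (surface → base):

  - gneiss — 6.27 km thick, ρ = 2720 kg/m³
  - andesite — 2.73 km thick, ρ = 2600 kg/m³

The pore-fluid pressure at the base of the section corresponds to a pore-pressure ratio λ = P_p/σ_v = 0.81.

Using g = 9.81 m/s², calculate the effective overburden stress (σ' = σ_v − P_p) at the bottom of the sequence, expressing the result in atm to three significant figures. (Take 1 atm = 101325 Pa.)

444 atm

Overburden (lithostatic) stress σ_v:
gneiss: 2720 kg/m³ × 9.81 m/s² × 6270 m = 1.673×10^8 Pa = 167.3 MPa
andesite: 2600 kg/m³ × 9.81 m/s² × 2730 m = 6.963×10^7 Pa = 69.63 MPa
Total = 167.3 + 69.63 = 236.94 MPa
Pore pressure P_p = λ·σ_v = 0.81 × 236.9 MPa = 191.9 MPa
Effective stress σ' = σ_v − P_p = 236.9 − 191.9 = 45.018 MPa = 444.29 atm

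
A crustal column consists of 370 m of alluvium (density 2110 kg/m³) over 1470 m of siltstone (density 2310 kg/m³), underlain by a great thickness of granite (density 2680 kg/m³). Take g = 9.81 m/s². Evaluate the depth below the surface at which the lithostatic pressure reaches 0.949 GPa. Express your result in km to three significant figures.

Pressure at base of upper layers: 2110×9.81×370 + 2310×9.81×1470 = 4.097×10^7 Pa = 0.04097 GPa
Remaining pressure to be supplied by granite: 9.490×10^8 − 4.097×10^7 = 9.080×10^8 Pa
Additional depth in granite = 9.080×10^8 Pa / (2680 kg/m³ × 9.81 m/s²) = 34538 m
Total depth = 1840 m + 34538 m = 36378 m
= 36.378 km

36.4 km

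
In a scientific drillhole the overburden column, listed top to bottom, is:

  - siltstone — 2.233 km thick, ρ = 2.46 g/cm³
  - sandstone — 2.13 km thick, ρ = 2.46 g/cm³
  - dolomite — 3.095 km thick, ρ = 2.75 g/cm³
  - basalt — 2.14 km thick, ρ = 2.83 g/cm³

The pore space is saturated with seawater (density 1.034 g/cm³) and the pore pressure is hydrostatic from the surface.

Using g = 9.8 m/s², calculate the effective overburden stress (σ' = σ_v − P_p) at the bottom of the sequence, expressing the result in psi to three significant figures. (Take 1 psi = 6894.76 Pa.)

Overburden (lithostatic) stress σ_v:
siltstone: 2460 kg/m³ × 9.8 m/s² × 2233 m = 5.383×10^7 Pa = 53.83 MPa
sandstone: 2460 kg/m³ × 9.8 m/s² × 2130 m = 5.135×10^7 Pa = 51.35 MPa
dolomite: 2750 kg/m³ × 9.8 m/s² × 3095 m = 8.341×10^7 Pa = 83.41 MPa
basalt: 2830 kg/m³ × 9.8 m/s² × 2140 m = 5.935×10^7 Pa = 59.35 MPa
Total = 53.83 + 51.35 + 83.41 + 59.35 = 247.94 MPa
Pore pressure P_p = 1034 kg/m³ × 9.8 m/s² × 9598 m = 9.726×10^7 Pa = 97.26 MPa
Effective stress σ' = σ_v − P_p = 247.9 − 97.26 = 150.69 MPa = 21855 psi

21900 psi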